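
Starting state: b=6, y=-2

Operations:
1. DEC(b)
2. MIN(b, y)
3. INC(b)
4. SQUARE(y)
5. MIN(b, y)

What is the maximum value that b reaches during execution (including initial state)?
6

Values of b at each step:
Initial: b = 6 ← maximum
After step 1: b = 5
After step 2: b = -2
After step 3: b = -1
After step 4: b = -1
After step 5: b = -1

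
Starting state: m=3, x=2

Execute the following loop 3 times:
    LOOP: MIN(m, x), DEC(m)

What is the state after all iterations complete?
m=-1, x=2

Iteration trace:
Start: m=3, x=2
After iteration 1: m=1, x=2
After iteration 2: m=0, x=2
After iteration 3: m=-1, x=2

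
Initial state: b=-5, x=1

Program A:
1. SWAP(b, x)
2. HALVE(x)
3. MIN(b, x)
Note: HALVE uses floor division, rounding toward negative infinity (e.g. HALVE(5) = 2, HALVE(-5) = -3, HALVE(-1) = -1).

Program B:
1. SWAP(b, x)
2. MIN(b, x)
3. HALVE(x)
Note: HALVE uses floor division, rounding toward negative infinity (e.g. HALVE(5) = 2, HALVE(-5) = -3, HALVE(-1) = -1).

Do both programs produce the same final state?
No

Program A final state: b=-3, x=-3
Program B final state: b=-5, x=-3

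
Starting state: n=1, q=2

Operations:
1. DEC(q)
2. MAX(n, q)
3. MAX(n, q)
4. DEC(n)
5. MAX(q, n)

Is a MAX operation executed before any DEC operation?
No

First MAX: step 2
First DEC: step 1
Since 2 > 1, DEC comes first.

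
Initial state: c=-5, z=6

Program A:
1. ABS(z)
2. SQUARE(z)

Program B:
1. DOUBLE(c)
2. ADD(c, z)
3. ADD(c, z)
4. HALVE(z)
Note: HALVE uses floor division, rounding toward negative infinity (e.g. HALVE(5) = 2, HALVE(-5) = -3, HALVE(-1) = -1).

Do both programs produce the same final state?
No

Program A final state: c=-5, z=36
Program B final state: c=2, z=3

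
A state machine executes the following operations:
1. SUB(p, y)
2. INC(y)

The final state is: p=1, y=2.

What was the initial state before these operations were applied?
p=2, y=1

Working backwards:
Final state: p=1, y=2
Before step 2 (INC(y)): p=1, y=1
Before step 1 (SUB(p, y)): p=2, y=1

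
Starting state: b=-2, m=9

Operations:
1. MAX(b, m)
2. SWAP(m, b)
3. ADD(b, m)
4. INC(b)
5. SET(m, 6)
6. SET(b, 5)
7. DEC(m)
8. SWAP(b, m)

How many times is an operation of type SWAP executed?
2

Counting SWAP operations:
Step 2: SWAP(m, b) ← SWAP
Step 8: SWAP(b, m) ← SWAP
Total: 2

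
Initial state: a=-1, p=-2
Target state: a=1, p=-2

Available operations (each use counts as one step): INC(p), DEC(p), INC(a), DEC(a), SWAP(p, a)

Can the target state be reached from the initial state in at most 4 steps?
Yes

Path (2 steps): INC(a) → INC(a)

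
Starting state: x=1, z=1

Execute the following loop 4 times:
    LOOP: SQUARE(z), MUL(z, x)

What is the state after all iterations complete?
x=1, z=1

Iteration trace:
Start: x=1, z=1
After iteration 1: x=1, z=1
After iteration 2: x=1, z=1
After iteration 3: x=1, z=1
After iteration 4: x=1, z=1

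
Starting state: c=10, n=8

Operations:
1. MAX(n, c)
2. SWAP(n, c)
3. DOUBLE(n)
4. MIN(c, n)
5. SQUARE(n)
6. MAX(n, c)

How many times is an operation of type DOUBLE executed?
1

Counting DOUBLE operations:
Step 3: DOUBLE(n) ← DOUBLE
Total: 1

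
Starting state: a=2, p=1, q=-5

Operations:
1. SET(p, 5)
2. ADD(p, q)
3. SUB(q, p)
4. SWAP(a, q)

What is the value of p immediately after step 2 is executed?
p = 0

Tracing p through execution:
Initial: p = 1
After step 1 (SET(p, 5)): p = 5
After step 2 (ADD(p, q)): p = 0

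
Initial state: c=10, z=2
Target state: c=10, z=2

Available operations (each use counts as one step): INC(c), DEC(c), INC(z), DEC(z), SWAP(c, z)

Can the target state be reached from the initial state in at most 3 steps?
Yes

Path (0 steps): 0 steps (already at target)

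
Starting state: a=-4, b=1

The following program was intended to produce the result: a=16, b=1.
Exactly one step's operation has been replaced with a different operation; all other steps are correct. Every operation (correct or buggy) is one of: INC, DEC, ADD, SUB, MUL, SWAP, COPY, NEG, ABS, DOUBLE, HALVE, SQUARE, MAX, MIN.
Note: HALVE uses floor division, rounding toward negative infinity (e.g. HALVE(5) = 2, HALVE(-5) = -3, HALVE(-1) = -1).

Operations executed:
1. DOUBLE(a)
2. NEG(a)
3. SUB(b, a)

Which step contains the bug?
Step 3

Trace with buggy code:
Initial: a=-4, b=1
After step 1: a=-8, b=1
After step 2: a=8, b=1
After step 3: a=8, b=-7
Actual final a=8, b=-7 ≠ expected a=16, b=1.
Step 3 is the only position where a single-operation replacement can produce the expected result.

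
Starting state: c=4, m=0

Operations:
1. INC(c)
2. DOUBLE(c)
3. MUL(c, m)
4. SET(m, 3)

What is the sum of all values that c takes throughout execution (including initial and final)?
19

Values of c at each step:
Initial: c = 4
After step 1: c = 5
After step 2: c = 10
After step 3: c = 0
After step 4: c = 0
Sum = 4 + 5 + 10 + 0 + 0 = 19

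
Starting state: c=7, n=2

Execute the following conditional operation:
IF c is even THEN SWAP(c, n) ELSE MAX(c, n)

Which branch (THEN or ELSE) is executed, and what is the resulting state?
Branch: ELSE, Final state: c=7, n=2

Evaluating condition: c is even
Condition is False, so ELSE branch executes
After MAX(c, n): c=7, n=2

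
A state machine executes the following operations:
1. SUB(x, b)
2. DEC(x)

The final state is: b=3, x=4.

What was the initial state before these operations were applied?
b=3, x=8

Working backwards:
Final state: b=3, x=4
Before step 2 (DEC(x)): b=3, x=5
Before step 1 (SUB(x, b)): b=3, x=8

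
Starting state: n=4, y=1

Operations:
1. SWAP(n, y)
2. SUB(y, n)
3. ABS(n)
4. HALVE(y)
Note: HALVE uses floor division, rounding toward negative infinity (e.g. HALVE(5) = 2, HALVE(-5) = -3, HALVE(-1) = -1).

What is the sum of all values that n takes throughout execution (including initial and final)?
8

Values of n at each step:
Initial: n = 4
After step 1: n = 1
After step 2: n = 1
After step 3: n = 1
After step 4: n = 1
Sum = 4 + 1 + 1 + 1 + 1 = 8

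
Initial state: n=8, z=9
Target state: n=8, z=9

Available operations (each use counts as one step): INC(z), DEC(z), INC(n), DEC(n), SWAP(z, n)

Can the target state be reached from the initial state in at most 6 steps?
Yes

Path (0 steps): 0 steps (already at target)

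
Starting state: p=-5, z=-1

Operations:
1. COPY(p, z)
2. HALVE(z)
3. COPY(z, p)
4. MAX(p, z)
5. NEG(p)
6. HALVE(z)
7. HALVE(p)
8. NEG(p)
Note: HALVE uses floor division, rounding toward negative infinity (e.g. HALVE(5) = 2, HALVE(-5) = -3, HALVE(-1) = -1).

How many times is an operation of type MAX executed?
1

Counting MAX operations:
Step 4: MAX(p, z) ← MAX
Total: 1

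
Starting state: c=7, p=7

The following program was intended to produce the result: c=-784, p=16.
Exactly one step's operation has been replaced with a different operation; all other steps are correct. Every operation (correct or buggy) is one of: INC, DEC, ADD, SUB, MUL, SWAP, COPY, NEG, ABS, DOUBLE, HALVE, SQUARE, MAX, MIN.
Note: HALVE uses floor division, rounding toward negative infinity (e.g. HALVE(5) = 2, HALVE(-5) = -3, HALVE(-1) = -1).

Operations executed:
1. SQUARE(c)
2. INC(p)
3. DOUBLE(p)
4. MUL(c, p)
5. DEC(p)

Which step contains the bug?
Step 5

Trace with buggy code:
Initial: c=7, p=7
After step 1: c=49, p=7
After step 2: c=49, p=8
After step 3: c=49, p=16
After step 4: c=784, p=16
After step 5: c=784, p=15
Actual final c=784, p=15 ≠ expected c=-784, p=16.
Step 5 is the only position where a single-operation replacement can produce the expected result.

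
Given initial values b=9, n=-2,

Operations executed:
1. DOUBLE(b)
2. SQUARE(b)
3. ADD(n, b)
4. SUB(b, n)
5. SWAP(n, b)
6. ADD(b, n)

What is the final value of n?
n = 2

Tracing execution:
Step 1: DOUBLE(b) → n = -2
Step 2: SQUARE(b) → n = -2
Step 3: ADD(n, b) → n = 322
Step 4: SUB(b, n) → n = 322
Step 5: SWAP(n, b) → n = 2
Step 6: ADD(b, n) → n = 2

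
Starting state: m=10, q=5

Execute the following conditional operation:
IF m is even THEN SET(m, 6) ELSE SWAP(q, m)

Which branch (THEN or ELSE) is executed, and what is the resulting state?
Branch: THEN, Final state: m=6, q=5

Evaluating condition: m is even
Condition is True, so THEN branch executes
After SET(m, 6): m=6, q=5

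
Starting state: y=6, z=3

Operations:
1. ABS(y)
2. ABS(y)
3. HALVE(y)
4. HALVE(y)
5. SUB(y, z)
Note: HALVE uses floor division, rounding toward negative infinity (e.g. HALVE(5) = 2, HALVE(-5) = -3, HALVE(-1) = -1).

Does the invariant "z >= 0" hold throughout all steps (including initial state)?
Yes

The invariant holds at every step.

State at each step:
Initial: y=6, z=3
After step 1: y=6, z=3
After step 2: y=6, z=3
After step 3: y=3, z=3
After step 4: y=1, z=3
After step 5: y=-2, z=3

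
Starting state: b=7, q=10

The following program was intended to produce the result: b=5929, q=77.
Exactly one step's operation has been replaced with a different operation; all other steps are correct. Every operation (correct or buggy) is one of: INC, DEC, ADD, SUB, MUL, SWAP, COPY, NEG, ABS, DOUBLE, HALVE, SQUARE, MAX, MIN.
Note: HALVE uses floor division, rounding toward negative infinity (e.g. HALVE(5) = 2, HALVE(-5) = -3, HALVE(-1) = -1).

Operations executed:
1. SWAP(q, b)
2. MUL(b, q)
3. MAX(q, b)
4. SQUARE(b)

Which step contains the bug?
Step 1

Trace with buggy code:
Initial: b=7, q=10
After step 1: b=10, q=7
After step 2: b=70, q=7
After step 3: b=70, q=70
After step 4: b=4900, q=70
Actual final b=4900, q=70 ≠ expected b=5929, q=77.
Step 1 is the only position where a single-operation replacement can produce the expected result.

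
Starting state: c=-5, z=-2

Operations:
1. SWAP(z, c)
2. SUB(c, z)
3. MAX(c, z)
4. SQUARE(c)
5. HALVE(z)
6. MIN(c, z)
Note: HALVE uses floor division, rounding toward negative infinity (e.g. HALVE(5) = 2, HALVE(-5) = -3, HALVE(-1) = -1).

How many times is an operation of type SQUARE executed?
1

Counting SQUARE operations:
Step 4: SQUARE(c) ← SQUARE
Total: 1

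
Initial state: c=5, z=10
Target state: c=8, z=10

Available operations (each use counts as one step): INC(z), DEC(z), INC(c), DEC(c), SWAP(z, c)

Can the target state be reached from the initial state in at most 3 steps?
Yes

Path (3 steps): INC(c) → INC(c) → INC(c)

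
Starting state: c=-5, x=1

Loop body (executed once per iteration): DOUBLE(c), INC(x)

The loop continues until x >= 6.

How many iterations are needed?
5

Tracing iterations:
Initial: c=-5, x=1
After iteration 1: c=-10, x=2
After iteration 2: c=-20, x=3
After iteration 3: c=-40, x=4
After iteration 4: c=-80, x=5
After iteration 5: c=-160, x=6
x >= 6 now holds, so the loop exits after 5 iterations.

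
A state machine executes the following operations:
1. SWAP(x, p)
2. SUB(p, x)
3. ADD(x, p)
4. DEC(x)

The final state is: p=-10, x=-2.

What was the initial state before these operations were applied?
p=9, x=-1

Working backwards:
Final state: p=-10, x=-2
Before step 4 (DEC(x)): p=-10, x=-1
Before step 3 (ADD(x, p)): p=-10, x=9
Before step 2 (SUB(p, x)): p=-1, x=9
Before step 1 (SWAP(x, p)): p=9, x=-1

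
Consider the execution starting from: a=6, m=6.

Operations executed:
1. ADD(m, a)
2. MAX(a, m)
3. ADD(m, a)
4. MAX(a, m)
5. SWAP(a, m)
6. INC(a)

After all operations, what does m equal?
m = 24

Tracing execution:
Step 1: ADD(m, a) → m = 12
Step 2: MAX(a, m) → m = 12
Step 3: ADD(m, a) → m = 24
Step 4: MAX(a, m) → m = 24
Step 5: SWAP(a, m) → m = 24
Step 6: INC(a) → m = 24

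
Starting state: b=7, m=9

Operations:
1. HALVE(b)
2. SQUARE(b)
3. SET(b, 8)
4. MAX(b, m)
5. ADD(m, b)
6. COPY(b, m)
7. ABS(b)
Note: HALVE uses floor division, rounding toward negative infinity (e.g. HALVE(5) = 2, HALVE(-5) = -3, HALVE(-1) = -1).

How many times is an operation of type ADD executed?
1

Counting ADD operations:
Step 5: ADD(m, b) ← ADD
Total: 1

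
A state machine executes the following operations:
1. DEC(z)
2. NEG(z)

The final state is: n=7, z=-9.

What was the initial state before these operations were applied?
n=7, z=10

Working backwards:
Final state: n=7, z=-9
Before step 2 (NEG(z)): n=7, z=9
Before step 1 (DEC(z)): n=7, z=10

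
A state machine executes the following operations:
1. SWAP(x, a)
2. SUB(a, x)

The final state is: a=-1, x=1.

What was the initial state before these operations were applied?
a=1, x=0

Working backwards:
Final state: a=-1, x=1
Before step 2 (SUB(a, x)): a=0, x=1
Before step 1 (SWAP(x, a)): a=1, x=0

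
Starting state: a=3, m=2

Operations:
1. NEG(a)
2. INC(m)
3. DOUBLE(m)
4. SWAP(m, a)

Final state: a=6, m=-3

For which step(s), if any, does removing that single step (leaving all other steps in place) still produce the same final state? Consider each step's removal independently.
None - removing any single step changes the final result

Testing removal of each single step:
Without step 1: final = a=6, m=3 (different)
Without step 2: final = a=4, m=-3 (different)
Without step 3: final = a=3, m=-3 (different)
Without step 4: final = a=-3, m=6 (different)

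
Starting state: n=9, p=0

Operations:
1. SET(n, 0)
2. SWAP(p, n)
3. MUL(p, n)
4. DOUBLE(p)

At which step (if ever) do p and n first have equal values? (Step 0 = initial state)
Step 1

p and n first become equal after step 1.

Comparing values at each step:
Initial: p=0, n=9
After step 1: p=0, n=0 ← equal!
After step 2: p=0, n=0 ← equal!
After step 3: p=0, n=0 ← equal!
After step 4: p=0, n=0 ← equal!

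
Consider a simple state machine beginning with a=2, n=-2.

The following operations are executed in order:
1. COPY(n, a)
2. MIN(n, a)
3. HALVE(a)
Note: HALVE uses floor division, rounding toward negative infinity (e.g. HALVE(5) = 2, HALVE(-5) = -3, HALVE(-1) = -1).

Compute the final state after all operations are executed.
{a: 1, n: 2}

Step-by-step execution:
Initial: a=2, n=-2
After step 1 (COPY(n, a)): a=2, n=2
After step 2 (MIN(n, a)): a=2, n=2
After step 3 (HALVE(a)): a=1, n=2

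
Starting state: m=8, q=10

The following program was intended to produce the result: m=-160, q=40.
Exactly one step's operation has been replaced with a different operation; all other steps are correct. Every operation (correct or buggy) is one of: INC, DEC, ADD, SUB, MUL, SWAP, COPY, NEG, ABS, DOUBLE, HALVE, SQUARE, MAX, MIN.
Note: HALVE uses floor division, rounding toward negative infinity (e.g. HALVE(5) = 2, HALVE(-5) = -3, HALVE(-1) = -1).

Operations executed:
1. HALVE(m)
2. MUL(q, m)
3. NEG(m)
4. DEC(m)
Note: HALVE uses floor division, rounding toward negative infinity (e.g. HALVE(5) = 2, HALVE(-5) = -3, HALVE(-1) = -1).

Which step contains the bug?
Step 4

Trace with buggy code:
Initial: m=8, q=10
After step 1: m=4, q=10
After step 2: m=4, q=40
After step 3: m=-4, q=40
After step 4: m=-5, q=40
Actual final m=-5, q=40 ≠ expected m=-160, q=40.
Step 4 is the only position where a single-operation replacement can produce the expected result.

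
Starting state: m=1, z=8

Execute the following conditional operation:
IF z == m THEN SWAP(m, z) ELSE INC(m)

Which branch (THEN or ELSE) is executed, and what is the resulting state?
Branch: ELSE, Final state: m=2, z=8

Evaluating condition: z == m
z = 8, m = 1
Condition is False, so ELSE branch executes
After INC(m): m=2, z=8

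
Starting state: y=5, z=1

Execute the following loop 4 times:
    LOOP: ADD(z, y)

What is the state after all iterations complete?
y=5, z=21

Iteration trace:
Start: y=5, z=1
After iteration 1: y=5, z=6
After iteration 2: y=5, z=11
After iteration 3: y=5, z=16
After iteration 4: y=5, z=21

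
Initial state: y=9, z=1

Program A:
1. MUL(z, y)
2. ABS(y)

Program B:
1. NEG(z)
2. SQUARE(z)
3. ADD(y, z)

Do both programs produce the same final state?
No

Program A final state: y=9, z=9
Program B final state: y=10, z=1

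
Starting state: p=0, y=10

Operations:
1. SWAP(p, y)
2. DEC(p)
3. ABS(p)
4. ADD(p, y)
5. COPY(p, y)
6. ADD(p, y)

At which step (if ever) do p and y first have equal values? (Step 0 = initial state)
Step 5

p and y first become equal after step 5.

Comparing values at each step:
Initial: p=0, y=10
After step 1: p=10, y=0
After step 2: p=9, y=0
After step 3: p=9, y=0
After step 4: p=9, y=0
After step 5: p=0, y=0 ← equal!
After step 6: p=0, y=0 ← equal!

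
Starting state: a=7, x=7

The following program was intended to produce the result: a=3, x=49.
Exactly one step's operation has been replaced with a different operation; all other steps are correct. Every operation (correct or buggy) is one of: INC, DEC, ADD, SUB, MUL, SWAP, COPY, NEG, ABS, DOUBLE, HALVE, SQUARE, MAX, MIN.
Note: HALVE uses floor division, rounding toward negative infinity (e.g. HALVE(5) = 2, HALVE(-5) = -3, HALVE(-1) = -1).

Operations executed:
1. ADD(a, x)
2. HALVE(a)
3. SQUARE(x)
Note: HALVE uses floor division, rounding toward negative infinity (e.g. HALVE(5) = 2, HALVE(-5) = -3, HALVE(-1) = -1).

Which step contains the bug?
Step 1

Trace with buggy code:
Initial: a=7, x=7
After step 1: a=14, x=7
After step 2: a=7, x=7
After step 3: a=7, x=49
Actual final a=7, x=49 ≠ expected a=3, x=49.
Step 1 is the only position where a single-operation replacement can produce the expected result.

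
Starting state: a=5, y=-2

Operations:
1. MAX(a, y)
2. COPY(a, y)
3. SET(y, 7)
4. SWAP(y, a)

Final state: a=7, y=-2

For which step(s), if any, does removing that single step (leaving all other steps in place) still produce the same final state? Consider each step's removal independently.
Step(s) 1

Testing removal of each single step:
Without step 1: final = a=7, y=-2 (same)
Without step 2: final = a=7, y=5 (different)
Without step 3: final = a=-2, y=-2 (different)
Without step 4: final = a=-2, y=7 (different)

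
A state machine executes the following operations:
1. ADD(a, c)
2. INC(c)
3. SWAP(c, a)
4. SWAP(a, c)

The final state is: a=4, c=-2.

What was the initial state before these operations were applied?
a=7, c=-3

Working backwards:
Final state: a=4, c=-2
Before step 4 (SWAP(a, c)): a=-2, c=4
Before step 3 (SWAP(c, a)): a=4, c=-2
Before step 2 (INC(c)): a=4, c=-3
Before step 1 (ADD(a, c)): a=7, c=-3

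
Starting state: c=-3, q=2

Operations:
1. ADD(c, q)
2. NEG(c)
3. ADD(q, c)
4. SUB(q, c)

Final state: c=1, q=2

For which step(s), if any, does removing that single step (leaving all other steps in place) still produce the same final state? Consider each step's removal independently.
None - removing any single step changes the final result

Testing removal of each single step:
Without step 1: final = c=3, q=2 (different)
Without step 2: final = c=-1, q=2 (different)
Without step 3: final = c=1, q=1 (different)
Without step 4: final = c=1, q=3 (different)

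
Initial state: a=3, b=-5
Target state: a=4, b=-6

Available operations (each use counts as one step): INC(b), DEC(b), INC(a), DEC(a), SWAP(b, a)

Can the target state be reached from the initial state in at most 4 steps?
Yes

Path (2 steps): DEC(b) → INC(a)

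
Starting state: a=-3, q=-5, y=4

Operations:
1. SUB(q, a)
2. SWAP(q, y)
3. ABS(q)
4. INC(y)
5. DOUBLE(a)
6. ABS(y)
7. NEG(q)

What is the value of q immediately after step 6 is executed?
q = 4

Tracing q through execution:
Initial: q = -5
After step 1 (SUB(q, a)): q = -2
After step 2 (SWAP(q, y)): q = 4
After step 3 (ABS(q)): q = 4
After step 4 (INC(y)): q = 4
After step 5 (DOUBLE(a)): q = 4
After step 6 (ABS(y)): q = 4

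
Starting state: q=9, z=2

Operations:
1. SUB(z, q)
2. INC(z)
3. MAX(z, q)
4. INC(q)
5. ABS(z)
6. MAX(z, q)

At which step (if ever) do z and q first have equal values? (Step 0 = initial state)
Step 3

z and q first become equal after step 3.

Comparing values at each step:
Initial: z=2, q=9
After step 1: z=-7, q=9
After step 2: z=-6, q=9
After step 3: z=9, q=9 ← equal!
After step 4: z=9, q=10
After step 5: z=9, q=10
After step 6: z=10, q=10 ← equal!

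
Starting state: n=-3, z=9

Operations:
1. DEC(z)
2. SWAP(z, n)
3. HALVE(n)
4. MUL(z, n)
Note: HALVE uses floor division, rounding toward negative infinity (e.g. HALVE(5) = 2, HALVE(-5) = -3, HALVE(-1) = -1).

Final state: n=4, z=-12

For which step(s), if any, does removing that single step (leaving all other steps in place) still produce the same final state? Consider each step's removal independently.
Step(s) 1

Testing removal of each single step:
Without step 1: final = n=4, z=-12 (same)
Without step 2: final = n=-2, z=-16 (different)
Without step 3: final = n=8, z=-24 (different)
Without step 4: final = n=4, z=-3 (different)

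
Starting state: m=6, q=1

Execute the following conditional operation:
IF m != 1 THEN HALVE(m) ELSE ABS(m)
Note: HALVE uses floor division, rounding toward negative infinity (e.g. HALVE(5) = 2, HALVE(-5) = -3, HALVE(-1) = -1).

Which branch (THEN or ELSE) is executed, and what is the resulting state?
Branch: THEN, Final state: m=3, q=1

Evaluating condition: m != 1
m = 6
Condition is True, so THEN branch executes
After HALVE(m): m=3, q=1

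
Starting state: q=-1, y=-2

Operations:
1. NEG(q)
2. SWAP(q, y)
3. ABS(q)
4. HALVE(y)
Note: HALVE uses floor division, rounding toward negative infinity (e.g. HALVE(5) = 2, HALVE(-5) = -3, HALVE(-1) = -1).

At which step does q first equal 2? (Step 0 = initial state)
Step 3

Tracing q:
Initial: q = -1
After step 1: q = 1
After step 2: q = -2
After step 3: q = 2 ← first occurrence
After step 4: q = 2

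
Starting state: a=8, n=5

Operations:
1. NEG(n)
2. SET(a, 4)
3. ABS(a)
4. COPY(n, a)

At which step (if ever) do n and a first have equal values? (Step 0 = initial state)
Step 4

n and a first become equal after step 4.

Comparing values at each step:
Initial: n=5, a=8
After step 1: n=-5, a=8
After step 2: n=-5, a=4
After step 3: n=-5, a=4
After step 4: n=4, a=4 ← equal!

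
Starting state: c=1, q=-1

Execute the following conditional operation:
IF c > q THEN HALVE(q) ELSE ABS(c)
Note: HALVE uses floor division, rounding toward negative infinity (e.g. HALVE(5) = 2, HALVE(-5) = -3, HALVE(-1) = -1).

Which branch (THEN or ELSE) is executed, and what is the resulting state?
Branch: THEN, Final state: c=1, q=-1

Evaluating condition: c > q
c = 1, q = -1
Condition is True, so THEN branch executes
After HALVE(q): c=1, q=-1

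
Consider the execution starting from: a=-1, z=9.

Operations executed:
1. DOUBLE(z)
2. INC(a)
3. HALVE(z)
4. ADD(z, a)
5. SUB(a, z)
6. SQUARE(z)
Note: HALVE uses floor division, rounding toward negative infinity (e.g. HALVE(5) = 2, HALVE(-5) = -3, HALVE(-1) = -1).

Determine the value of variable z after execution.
z = 81

Tracing execution:
Step 1: DOUBLE(z) → z = 18
Step 2: INC(a) → z = 18
Step 3: HALVE(z) → z = 9
Step 4: ADD(z, a) → z = 9
Step 5: SUB(a, z) → z = 9
Step 6: SQUARE(z) → z = 81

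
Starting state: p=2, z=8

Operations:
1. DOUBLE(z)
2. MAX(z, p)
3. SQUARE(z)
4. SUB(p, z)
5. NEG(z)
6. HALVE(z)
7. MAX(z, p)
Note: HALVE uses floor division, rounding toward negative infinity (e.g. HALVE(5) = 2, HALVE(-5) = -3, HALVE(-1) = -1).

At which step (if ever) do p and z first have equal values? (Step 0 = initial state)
Never

p and z never become equal during execution.

Comparing values at each step:
Initial: p=2, z=8
After step 1: p=2, z=16
After step 2: p=2, z=16
After step 3: p=2, z=256
After step 4: p=-254, z=256
After step 5: p=-254, z=-256
After step 6: p=-254, z=-128
After step 7: p=-254, z=-128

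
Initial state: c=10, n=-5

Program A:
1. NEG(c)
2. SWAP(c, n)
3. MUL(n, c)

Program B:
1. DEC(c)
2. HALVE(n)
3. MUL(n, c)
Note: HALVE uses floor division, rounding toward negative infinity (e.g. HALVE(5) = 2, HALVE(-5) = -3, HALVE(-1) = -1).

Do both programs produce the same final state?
No

Program A final state: c=-5, n=50
Program B final state: c=9, n=-27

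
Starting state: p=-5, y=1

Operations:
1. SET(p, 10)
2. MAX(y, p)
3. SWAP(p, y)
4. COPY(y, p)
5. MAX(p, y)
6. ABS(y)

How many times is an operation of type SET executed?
1

Counting SET operations:
Step 1: SET(p, 10) ← SET
Total: 1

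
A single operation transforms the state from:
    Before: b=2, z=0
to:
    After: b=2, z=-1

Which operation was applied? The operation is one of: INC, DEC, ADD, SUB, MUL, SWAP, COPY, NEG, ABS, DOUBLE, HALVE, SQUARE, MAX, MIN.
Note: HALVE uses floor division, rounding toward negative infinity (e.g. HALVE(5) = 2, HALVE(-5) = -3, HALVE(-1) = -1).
DEC(z)

Analyzing the change:
Before: b=2, z=0
After: b=2, z=-1
Variable z changed from 0 to -1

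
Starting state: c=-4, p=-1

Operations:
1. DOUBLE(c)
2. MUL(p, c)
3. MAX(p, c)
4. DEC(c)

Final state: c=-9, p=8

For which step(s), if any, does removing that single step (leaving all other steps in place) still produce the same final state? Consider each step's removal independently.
Step(s) 3

Testing removal of each single step:
Without step 1: final = c=-5, p=4 (different)
Without step 2: final = c=-9, p=-1 (different)
Without step 3: final = c=-9, p=8 (same)
Without step 4: final = c=-8, p=8 (different)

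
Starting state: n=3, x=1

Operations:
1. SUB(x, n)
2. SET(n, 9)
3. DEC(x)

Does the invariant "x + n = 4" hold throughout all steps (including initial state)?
No, violated after step 1

The invariant is violated after step 1.

State at each step:
Initial: n=3, x=1
After step 1: n=3, x=-2
After step 2: n=9, x=-2
After step 3: n=9, x=-3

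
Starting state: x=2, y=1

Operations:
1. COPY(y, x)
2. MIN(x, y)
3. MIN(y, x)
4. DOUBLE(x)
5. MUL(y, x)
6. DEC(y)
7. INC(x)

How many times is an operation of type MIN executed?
2

Counting MIN operations:
Step 2: MIN(x, y) ← MIN
Step 3: MIN(y, x) ← MIN
Total: 2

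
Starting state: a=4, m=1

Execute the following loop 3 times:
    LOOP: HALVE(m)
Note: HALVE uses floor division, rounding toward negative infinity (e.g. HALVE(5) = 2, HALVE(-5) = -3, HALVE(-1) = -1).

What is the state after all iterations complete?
a=4, m=0

Iteration trace:
Start: a=4, m=1
After iteration 1: a=4, m=0
After iteration 2: a=4, m=0
After iteration 3: a=4, m=0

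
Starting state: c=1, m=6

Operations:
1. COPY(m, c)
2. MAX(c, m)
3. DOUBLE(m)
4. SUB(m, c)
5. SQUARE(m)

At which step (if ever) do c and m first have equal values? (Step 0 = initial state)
Step 1

c and m first become equal after step 1.

Comparing values at each step:
Initial: c=1, m=6
After step 1: c=1, m=1 ← equal!
After step 2: c=1, m=1 ← equal!
After step 3: c=1, m=2
After step 4: c=1, m=1 ← equal!
After step 5: c=1, m=1 ← equal!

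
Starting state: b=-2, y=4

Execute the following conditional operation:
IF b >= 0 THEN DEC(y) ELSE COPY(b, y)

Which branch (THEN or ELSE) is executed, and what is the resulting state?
Branch: ELSE, Final state: b=4, y=4

Evaluating condition: b >= 0
b = -2
Condition is False, so ELSE branch executes
After COPY(b, y): b=4, y=4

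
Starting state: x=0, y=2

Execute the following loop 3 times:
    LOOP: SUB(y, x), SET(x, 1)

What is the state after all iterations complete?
x=1, y=0

Iteration trace:
Start: x=0, y=2
After iteration 1: x=1, y=2
After iteration 2: x=1, y=1
After iteration 3: x=1, y=0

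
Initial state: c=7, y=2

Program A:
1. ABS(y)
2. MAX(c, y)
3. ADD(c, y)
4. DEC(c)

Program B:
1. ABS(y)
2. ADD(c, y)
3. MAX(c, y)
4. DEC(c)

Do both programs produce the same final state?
Yes

Program A final state: c=8, y=2
Program B final state: c=8, y=2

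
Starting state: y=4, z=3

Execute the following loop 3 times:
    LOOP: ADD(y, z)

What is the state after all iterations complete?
y=13, z=3

Iteration trace:
Start: y=4, z=3
After iteration 1: y=7, z=3
After iteration 2: y=10, z=3
After iteration 3: y=13, z=3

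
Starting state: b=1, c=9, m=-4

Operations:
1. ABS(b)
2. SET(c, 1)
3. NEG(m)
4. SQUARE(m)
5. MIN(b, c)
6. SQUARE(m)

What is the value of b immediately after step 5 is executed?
b = 1

Tracing b through execution:
Initial: b = 1
After step 1 (ABS(b)): b = 1
After step 2 (SET(c, 1)): b = 1
After step 3 (NEG(m)): b = 1
After step 4 (SQUARE(m)): b = 1
After step 5 (MIN(b, c)): b = 1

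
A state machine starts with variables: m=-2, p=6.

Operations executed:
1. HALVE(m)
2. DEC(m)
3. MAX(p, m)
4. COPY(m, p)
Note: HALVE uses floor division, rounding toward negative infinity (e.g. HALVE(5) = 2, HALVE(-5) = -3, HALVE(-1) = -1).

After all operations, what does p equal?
p = 6

Tracing execution:
Step 1: HALVE(m) → p = 6
Step 2: DEC(m) → p = 6
Step 3: MAX(p, m) → p = 6
Step 4: COPY(m, p) → p = 6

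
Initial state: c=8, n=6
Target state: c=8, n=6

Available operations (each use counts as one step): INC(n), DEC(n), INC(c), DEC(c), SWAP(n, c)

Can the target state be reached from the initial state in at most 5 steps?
Yes

Path (0 steps): 0 steps (already at target)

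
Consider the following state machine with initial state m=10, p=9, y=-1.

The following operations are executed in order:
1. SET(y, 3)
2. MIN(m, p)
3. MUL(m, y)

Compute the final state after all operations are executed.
{m: 27, p: 9, y: 3}

Step-by-step execution:
Initial: m=10, p=9, y=-1
After step 1 (SET(y, 3)): m=10, p=9, y=3
After step 2 (MIN(m, p)): m=9, p=9, y=3
After step 3 (MUL(m, y)): m=27, p=9, y=3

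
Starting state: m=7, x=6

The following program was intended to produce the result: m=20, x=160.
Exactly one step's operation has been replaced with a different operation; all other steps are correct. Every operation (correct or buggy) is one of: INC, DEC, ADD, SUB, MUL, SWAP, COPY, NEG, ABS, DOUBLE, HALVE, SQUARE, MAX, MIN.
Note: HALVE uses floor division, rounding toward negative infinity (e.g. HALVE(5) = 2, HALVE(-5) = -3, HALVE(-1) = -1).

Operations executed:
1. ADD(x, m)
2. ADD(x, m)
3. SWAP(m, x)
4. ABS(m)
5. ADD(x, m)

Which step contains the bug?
Step 4

Trace with buggy code:
Initial: m=7, x=6
After step 1: m=7, x=13
After step 2: m=7, x=20
After step 3: m=20, x=7
After step 4: m=20, x=7
After step 5: m=20, x=27
Actual final m=20, x=27 ≠ expected m=20, x=160.
Step 4 is the only position where a single-operation replacement can produce the expected result.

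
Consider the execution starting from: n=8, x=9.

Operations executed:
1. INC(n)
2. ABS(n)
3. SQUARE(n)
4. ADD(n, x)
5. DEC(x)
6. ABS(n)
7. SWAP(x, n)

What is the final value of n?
n = 8

Tracing execution:
Step 1: INC(n) → n = 9
Step 2: ABS(n) → n = 9
Step 3: SQUARE(n) → n = 81
Step 4: ADD(n, x) → n = 90
Step 5: DEC(x) → n = 90
Step 6: ABS(n) → n = 90
Step 7: SWAP(x, n) → n = 8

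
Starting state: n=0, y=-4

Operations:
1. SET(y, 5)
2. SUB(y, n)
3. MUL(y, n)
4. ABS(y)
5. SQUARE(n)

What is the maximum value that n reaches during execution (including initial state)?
0

Values of n at each step:
Initial: n = 0 ← maximum
After step 1: n = 0
After step 2: n = 0
After step 3: n = 0
After step 4: n = 0
After step 5: n = 0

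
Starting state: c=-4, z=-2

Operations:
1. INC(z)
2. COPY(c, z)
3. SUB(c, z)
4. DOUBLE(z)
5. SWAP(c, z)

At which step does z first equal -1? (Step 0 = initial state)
Step 1

Tracing z:
Initial: z = -2
After step 1: z = -1 ← first occurrence
After step 2: z = -1
After step 3: z = -1
After step 4: z = -2
After step 5: z = 0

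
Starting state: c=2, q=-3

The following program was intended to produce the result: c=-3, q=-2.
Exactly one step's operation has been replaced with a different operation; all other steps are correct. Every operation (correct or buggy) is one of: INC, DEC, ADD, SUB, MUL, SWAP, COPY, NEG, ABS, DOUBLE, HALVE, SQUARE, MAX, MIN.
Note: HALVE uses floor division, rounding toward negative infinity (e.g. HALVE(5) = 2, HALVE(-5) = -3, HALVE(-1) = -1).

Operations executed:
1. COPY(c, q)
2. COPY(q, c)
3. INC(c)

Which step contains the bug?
Step 3

Trace with buggy code:
Initial: c=2, q=-3
After step 1: c=-3, q=-3
After step 2: c=-3, q=-3
After step 3: c=-2, q=-3
Actual final c=-2, q=-3 ≠ expected c=-3, q=-2.
Step 3 is the only position where a single-operation replacement can produce the expected result.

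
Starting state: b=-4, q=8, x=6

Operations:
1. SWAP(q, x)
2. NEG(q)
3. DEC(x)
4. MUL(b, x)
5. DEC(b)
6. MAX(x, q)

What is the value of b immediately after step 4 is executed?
b = -28

Tracing b through execution:
Initial: b = -4
After step 1 (SWAP(q, x)): b = -4
After step 2 (NEG(q)): b = -4
After step 3 (DEC(x)): b = -4
After step 4 (MUL(b, x)): b = -28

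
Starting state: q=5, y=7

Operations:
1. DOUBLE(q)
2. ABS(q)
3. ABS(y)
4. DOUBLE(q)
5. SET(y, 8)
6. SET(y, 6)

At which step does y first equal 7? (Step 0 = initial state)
Step 0

Tracing y:
Initial: y = 7 ← first occurrence
After step 1: y = 7
After step 2: y = 7
After step 3: y = 7
After step 4: y = 7
After step 5: y = 8
After step 6: y = 6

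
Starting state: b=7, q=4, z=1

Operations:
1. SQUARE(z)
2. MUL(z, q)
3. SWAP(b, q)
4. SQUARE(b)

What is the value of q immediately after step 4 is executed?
q = 7

Tracing q through execution:
Initial: q = 4
After step 1 (SQUARE(z)): q = 4
After step 2 (MUL(z, q)): q = 4
After step 3 (SWAP(b, q)): q = 7
After step 4 (SQUARE(b)): q = 7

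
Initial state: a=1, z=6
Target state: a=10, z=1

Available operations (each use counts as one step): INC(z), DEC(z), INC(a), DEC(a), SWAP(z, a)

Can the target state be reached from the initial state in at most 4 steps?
No

The target state cannot be reached within 4 steps.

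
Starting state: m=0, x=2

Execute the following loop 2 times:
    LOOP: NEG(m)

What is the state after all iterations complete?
m=0, x=2

Iteration trace:
Start: m=0, x=2
After iteration 1: m=0, x=2
After iteration 2: m=0, x=2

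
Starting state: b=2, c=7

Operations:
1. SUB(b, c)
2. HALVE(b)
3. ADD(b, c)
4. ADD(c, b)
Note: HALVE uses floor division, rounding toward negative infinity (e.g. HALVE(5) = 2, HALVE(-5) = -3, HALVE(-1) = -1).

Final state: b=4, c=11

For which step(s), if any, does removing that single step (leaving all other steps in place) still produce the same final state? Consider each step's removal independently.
None - removing any single step changes the final result

Testing removal of each single step:
Without step 1: final = b=8, c=15 (different)
Without step 2: final = b=2, c=9 (different)
Without step 3: final = b=-3, c=4 (different)
Without step 4: final = b=4, c=7 (different)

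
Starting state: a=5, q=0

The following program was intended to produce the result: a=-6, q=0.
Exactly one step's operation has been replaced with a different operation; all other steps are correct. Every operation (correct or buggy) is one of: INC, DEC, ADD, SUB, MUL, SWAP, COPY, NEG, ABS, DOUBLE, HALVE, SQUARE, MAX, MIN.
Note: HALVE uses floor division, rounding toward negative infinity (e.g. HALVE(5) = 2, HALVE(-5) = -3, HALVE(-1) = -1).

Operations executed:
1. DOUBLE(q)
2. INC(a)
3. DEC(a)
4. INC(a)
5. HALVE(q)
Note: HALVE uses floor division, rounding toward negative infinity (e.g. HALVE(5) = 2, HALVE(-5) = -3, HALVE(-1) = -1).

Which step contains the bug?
Step 5

Trace with buggy code:
Initial: a=5, q=0
After step 1: a=5, q=0
After step 2: a=6, q=0
After step 3: a=5, q=0
After step 4: a=6, q=0
After step 5: a=6, q=0
Actual final a=6, q=0 ≠ expected a=-6, q=0.
Step 5 is the only position where a single-operation replacement can produce the expected result.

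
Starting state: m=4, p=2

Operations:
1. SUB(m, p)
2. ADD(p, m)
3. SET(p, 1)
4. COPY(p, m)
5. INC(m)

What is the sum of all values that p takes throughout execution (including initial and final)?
13

Values of p at each step:
Initial: p = 2
After step 1: p = 2
After step 2: p = 4
After step 3: p = 1
After step 4: p = 2
After step 5: p = 2
Sum = 2 + 2 + 4 + 1 + 2 + 2 = 13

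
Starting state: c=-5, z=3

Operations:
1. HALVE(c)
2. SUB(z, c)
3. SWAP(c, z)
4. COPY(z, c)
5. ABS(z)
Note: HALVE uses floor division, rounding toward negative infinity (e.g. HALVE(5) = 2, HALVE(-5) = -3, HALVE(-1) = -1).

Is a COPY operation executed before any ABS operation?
Yes

First COPY: step 4
First ABS: step 5
Since 4 < 5, COPY comes first.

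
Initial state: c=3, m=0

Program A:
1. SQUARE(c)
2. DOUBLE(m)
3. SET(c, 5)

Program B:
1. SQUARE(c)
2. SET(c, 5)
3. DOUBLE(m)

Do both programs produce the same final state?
Yes

Program A final state: c=5, m=0
Program B final state: c=5, m=0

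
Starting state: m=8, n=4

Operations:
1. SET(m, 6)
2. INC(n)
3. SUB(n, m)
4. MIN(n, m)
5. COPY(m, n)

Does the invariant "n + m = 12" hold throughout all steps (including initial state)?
No, violated after step 1

The invariant is violated after step 1.

State at each step:
Initial: m=8, n=4
After step 1: m=6, n=4
After step 2: m=6, n=5
After step 3: m=6, n=-1
After step 4: m=6, n=-1
After step 5: m=-1, n=-1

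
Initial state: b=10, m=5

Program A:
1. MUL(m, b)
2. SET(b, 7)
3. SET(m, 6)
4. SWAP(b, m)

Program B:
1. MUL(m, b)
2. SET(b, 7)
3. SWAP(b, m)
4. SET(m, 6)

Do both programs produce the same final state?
No

Program A final state: b=6, m=7
Program B final state: b=50, m=6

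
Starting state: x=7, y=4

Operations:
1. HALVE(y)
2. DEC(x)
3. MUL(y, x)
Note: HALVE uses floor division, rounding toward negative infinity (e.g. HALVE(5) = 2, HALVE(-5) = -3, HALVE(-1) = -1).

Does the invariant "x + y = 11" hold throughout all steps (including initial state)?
No, violated after step 1

The invariant is violated after step 1.

State at each step:
Initial: x=7, y=4
After step 1: x=7, y=2
After step 2: x=6, y=2
After step 3: x=6, y=12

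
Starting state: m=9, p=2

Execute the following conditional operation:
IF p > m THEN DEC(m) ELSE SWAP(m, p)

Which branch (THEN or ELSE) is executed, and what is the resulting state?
Branch: ELSE, Final state: m=2, p=9

Evaluating condition: p > m
p = 2, m = 9
Condition is False, so ELSE branch executes
After SWAP(m, p): m=2, p=9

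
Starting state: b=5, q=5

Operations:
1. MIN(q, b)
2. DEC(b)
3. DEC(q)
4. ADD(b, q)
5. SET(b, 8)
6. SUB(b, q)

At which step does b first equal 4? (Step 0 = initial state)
Step 2

Tracing b:
Initial: b = 5
After step 1: b = 5
After step 2: b = 4 ← first occurrence
After step 3: b = 4
After step 4: b = 8
After step 5: b = 8
After step 6: b = 4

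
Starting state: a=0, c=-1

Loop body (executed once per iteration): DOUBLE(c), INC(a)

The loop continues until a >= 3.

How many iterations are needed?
3

Tracing iterations:
Initial: a=0, c=-1
After iteration 1: a=1, c=-2
After iteration 2: a=2, c=-4
After iteration 3: a=3, c=-8
a >= 3 now holds, so the loop exits after 3 iterations.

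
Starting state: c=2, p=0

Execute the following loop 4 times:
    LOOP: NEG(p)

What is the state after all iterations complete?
c=2, p=0

Iteration trace:
Start: c=2, p=0
After iteration 1: c=2, p=0
After iteration 2: c=2, p=0
After iteration 3: c=2, p=0
After iteration 4: c=2, p=0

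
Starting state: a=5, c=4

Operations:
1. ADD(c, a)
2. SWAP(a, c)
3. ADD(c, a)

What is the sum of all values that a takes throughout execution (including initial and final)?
28

Values of a at each step:
Initial: a = 5
After step 1: a = 5
After step 2: a = 9
After step 3: a = 9
Sum = 5 + 5 + 9 + 9 = 28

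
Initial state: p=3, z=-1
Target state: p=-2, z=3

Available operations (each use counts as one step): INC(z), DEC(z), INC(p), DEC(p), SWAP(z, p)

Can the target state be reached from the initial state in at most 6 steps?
Yes

Path (2 steps): DEC(z) → SWAP(z, p)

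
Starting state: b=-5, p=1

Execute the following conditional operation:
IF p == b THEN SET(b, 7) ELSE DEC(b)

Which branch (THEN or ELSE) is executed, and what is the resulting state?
Branch: ELSE, Final state: b=-6, p=1

Evaluating condition: p == b
p = 1, b = -5
Condition is False, so ELSE branch executes
After DEC(b): b=-6, p=1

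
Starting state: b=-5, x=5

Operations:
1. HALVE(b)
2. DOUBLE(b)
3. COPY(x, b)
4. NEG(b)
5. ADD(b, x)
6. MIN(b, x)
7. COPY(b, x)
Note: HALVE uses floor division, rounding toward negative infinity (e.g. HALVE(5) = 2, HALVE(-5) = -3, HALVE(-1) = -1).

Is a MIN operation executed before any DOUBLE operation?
No

First MIN: step 6
First DOUBLE: step 2
Since 6 > 2, DOUBLE comes first.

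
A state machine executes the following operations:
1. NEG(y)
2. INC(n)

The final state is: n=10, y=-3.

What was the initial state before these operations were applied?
n=9, y=3

Working backwards:
Final state: n=10, y=-3
Before step 2 (INC(n)): n=9, y=-3
Before step 1 (NEG(y)): n=9, y=3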